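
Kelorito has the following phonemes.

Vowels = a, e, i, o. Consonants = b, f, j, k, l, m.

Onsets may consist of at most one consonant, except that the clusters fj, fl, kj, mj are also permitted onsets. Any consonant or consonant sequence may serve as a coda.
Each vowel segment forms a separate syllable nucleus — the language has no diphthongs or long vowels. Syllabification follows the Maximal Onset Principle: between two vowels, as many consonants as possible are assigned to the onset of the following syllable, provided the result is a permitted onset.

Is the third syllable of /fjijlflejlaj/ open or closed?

closed

Nuclei (vowels): i, e, a → 3 syllables.
Between /i/ (V1) and /e/ (V2): /jlfl/ — longest licit onset from the right is /fl/, leaving /jl/ as coda.
Between /e/ (V2) and /a/ (V3): cluster /jl/ — the longest permitted-onset suffix is /l/; onset = /l/, preceding coda = /j/.
Putting it together: fjijl.flej.laj.
Syllable 3 is /laj/ with coda /j/, so it is closed.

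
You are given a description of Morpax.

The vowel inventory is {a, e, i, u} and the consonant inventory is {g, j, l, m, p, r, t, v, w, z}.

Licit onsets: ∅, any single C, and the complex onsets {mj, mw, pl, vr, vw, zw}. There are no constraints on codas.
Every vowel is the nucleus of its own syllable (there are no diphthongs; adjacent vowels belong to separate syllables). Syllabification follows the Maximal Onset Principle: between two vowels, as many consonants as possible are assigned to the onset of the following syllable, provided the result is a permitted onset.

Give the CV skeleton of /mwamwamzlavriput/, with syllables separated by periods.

The vowels are a, a, a, i, u — 5 nuclei, so 5 syllables.
/a…a/ gap (V1→V2): /mw/ is a licit onset in full, so it all attaches to the next syllable.
/a…a/ gap (V2→V3): /mzl/; trying suffixes from longest down, /l/ is the first permitted one, so coda /mz/ | onset /l/.
/a…i/ gap (V3→V4): cluster /vr/ — /vr/ is itself a permitted onset, so the whole cluster goes right; preceding coda = ∅.
/i…u/ gap (V4→V5): /p/ is a single consonant, so it becomes the next onset.
Putting it together: mwa.mwamz.la.vri.put.
Mapping each syllable to C/V: /mwa/ → CCV, /mwamz/ → CCVCC, /la/ → CV, /vri/ → CCV, /put/ → CVC.

CCV.CCVCC.CV.CCV.CVC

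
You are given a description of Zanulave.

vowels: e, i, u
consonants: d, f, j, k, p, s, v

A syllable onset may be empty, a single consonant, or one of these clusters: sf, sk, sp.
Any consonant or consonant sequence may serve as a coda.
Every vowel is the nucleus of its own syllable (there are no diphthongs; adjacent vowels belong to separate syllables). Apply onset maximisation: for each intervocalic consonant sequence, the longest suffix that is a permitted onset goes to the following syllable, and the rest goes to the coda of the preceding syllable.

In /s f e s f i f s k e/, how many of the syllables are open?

The vowels are e, i, e — 3 nuclei, so 3 syllables.
σ1/σ2 boundary: cluster /sf/ — /sf/ is itself a permitted onset, so the whole cluster goes right; preceding coda = ∅.
σ2/σ3 boundary: /fsk/ — longest licit onset from the right is /sk/, leaving /f/ as coda.
Syllabification: sfe.sfif.ske.
Classifying each syllable: /sfe/ (open), /sfif/ (closed), /ske/ (open).
Open syllables: 2.

2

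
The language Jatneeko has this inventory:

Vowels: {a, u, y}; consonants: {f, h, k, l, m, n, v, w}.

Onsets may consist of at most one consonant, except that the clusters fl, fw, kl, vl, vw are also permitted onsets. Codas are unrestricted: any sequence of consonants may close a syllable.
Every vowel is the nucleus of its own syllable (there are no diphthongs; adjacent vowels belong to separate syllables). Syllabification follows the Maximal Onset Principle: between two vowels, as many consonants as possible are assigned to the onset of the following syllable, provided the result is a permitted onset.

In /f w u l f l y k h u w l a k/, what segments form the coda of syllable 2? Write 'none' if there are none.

Nuclei (vowels): u, y, u, a → 4 syllables.
/u…y/ gap (V1→V2): cluster /lfl/ — the longest permitted-onset suffix is /fl/; onset = /fl/, preceding coda = /l/.
/y…u/ gap (V2→V3): /kh/ splits as /k/ + /h/ (/h/ is the longest suffix that is a licit onset).
/u…a/ gap (V3→V4): /wl/ — longest licit onset from the right is /l/, leaving /w/ as coda.
Syllabification: fwul.flyk.huw.lak.
Syllable 2 is /flyk/: onset /fl/, nucleus /y/, coda /k/.

k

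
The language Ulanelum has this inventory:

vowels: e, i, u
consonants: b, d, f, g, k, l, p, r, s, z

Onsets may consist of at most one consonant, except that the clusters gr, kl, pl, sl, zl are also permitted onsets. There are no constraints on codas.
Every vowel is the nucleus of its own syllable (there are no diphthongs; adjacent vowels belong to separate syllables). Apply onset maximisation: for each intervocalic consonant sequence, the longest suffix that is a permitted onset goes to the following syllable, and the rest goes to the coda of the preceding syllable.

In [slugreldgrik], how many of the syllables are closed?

Nuclei (vowels): u, e, i → 3 syllables.
V1 /u/ – V2 /e/: cluster /gr/ — /gr/ is itself a permitted onset, so the whole cluster goes right; preceding coda = ∅.
V2 /e/ – V3 /i/: /ldgr/ — longest licit onset from the right is /gr/, leaving /ld/ as coda.
Result: slu.greld.grik.
Classifying each syllable: /slu/ (open), /greld/ (closed), /grik/ (closed).
Closed syllables: 2.

2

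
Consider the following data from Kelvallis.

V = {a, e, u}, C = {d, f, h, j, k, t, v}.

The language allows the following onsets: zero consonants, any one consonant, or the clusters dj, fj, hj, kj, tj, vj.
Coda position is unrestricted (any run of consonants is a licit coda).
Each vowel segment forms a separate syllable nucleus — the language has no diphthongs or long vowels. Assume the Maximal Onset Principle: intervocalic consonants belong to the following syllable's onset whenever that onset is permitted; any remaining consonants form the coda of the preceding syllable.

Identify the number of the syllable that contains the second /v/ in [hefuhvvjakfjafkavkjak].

The vowels are e, u, a, a, a, a — 6 nuclei, so 6 syllables.
/e…u/ gap (V1→V2): just /f/ — single C goes to the following onset.
/u…a/ gap (V2→V3): /hvvj/; trying suffixes from longest down, /vj/ is the first permitted one, so coda /hv/ | onset /vj/.
/a…a/ gap (V3→V4): cluster /kfj/ — the longest permitted-onset suffix is /fj/; onset = /fj/, preceding coda = /k/.
/a…a/ gap (V4→V5): /fk/ splits as /f/ + /k/ (/k/ is the longest suffix that is a licit onset).
/a…a/ gap (V5→V6): /vkj/ splits as /v/ + /kj/ (/kj/ is the longest suffix that is a licit onset).
Putting it together: he.fuhv.vjak.fjaf.kav.kjak.
The second /v/ is in the onset of syllable 3 (/vjak/).

3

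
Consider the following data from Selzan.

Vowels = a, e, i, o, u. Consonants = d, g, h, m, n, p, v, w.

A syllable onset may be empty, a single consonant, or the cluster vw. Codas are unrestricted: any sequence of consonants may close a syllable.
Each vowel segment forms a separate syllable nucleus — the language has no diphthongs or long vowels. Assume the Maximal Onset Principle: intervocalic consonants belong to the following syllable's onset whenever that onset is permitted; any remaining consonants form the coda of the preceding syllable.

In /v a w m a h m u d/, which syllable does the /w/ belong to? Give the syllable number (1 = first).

The vowels are a, a, u — 3 nuclei, so 3 syllables.
/a…a/ gap (V1→V2): /wm/; trying suffixes from longest down, /m/ is the first permitted one, so coda /w/ | onset /m/.
/a…u/ gap (V2→V3): /hm/ — longest licit onset from the right is /m/, leaving /h/ as coda.
Putting it together: vaw.mah.mud.
The /w/ is in the coda of syllable 1 (/vaw/).

1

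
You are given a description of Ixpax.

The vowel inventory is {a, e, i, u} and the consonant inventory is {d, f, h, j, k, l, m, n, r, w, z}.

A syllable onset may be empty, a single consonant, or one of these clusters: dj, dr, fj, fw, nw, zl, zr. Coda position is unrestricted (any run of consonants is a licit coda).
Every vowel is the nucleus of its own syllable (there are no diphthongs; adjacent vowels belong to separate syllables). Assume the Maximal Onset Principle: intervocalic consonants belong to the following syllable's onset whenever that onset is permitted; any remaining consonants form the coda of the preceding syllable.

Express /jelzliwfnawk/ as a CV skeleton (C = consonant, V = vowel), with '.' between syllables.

CVC.CCVCC.CVCC

Nuclei (vowels): e, i, a → 3 syllables.
/e…i/ gap (V1→V2): /lzl/; trying suffixes from longest down, /zl/ is the first permitted one, so coda /l/ | onset /zl/.
/i…a/ gap (V2→V3): /wfn/ splits as /wf/ + /n/ (/n/ is the longest suffix that is a licit onset).
Result: jel.zliwf.nawk.
Mapping each syllable to C/V: /jel/ → CVC, /zliwf/ → CCVCC, /nawk/ → CVCC.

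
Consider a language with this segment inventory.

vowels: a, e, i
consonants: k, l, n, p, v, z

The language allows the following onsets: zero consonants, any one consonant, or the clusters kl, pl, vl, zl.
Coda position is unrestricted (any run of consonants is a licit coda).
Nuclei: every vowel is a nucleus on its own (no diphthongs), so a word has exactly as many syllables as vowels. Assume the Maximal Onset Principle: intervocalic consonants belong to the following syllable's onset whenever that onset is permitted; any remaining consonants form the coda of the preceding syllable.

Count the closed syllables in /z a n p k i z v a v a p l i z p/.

Vowels present: a, i, a, a, i; each is a nucleus, giving 5 syllables.
σ1/σ2 boundary: /npk/; trying suffixes from longest down, /k/ is the first permitted one, so coda /np/ | onset /k/.
σ2/σ3 boundary: /zv/ — longest licit onset from the right is /v/, leaving /z/ as coda.
σ3/σ4 boundary: /v/ is a single consonant, so it becomes the next onset.
σ4/σ5 boundary: cluster /pl/ — /pl/ is itself a permitted onset, so the whole cluster goes right; preceding coda = ∅.
Result: zanp.kiz.va.va.plizp.
Classifying each syllable: /zanp/ (closed), /kiz/ (closed), /va/ (open), /va/ (open), /plizp/ (closed).
Closed syllables: 3.

3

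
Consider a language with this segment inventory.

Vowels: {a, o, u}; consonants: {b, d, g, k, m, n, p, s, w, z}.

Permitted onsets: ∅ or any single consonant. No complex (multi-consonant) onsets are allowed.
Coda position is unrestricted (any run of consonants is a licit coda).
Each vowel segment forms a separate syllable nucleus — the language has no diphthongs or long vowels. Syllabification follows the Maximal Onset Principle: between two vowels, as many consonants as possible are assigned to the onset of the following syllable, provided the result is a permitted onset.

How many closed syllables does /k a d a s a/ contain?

0

Vowels present: a, a, a; each is a nucleus, giving 3 syllables.
V1 /a/ – V2 /a/: /d/ → onset of the next syllable (single consonants are always licit onsets).
V2 /a/ – V3 /a/: /s/ → onset of the next syllable (single consonants are always licit onsets).
Syllabification: ka.da.sa.
Classifying each syllable: /ka/ (open), /da/ (open), /sa/ (open).
Closed syllables: 0.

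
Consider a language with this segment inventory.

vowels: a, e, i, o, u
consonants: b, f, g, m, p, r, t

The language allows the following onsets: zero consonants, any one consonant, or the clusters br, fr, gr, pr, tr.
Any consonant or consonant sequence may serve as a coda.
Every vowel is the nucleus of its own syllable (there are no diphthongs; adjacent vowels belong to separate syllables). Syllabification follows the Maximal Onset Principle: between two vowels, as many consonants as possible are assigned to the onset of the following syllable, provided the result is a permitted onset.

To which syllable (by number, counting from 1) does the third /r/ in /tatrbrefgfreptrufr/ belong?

3

The vowels are a, e, e, u — 4 nuclei, so 4 syllables.
V1 /a/ – V2 /e/: /trbr/; trying suffixes from longest down, /br/ is the first permitted one, so coda /tr/ | onset /br/.
V2 /e/ – V3 /e/: cluster /fgfr/ — the longest permitted-onset suffix is /fr/; onset = /fr/, preceding coda = /fg/.
V3 /e/ – V4 /u/: /ptr/ — longest licit onset from the right is /tr/, leaving /p/ as coda.
Result: tatr.brefg.frep.trufr.
The third /r/ is in the onset of syllable 3 (/frep/).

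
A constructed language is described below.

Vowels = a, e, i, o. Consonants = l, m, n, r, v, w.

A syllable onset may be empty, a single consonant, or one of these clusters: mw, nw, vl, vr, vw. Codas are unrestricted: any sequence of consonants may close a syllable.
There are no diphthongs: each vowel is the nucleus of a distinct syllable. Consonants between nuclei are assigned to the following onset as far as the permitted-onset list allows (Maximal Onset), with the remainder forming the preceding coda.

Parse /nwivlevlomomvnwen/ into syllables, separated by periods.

nwi.vle.vlo.momv.nwen

Vowels present: i, e, o, o, e; each is a nucleus, giving 5 syllables.
Between /i/ (V1) and /e/ (V2): /vl/ — entire cluster is a permitted onset → onset /vl/, coda ∅.
Between /e/ (V2) and /o/ (V3): cluster /vl/ — /vl/ is itself a permitted onset, so the whole cluster goes right; preceding coda = ∅.
Between /o/ (V3) and /o/ (V4): /m/ → onset of the next syllable (single consonants are always licit onsets).
Between /o/ (V4) and /e/ (V5): cluster /mvnw/ — the longest permitted-onset suffix is /nw/; onset = /nw/, preceding coda = /mv/.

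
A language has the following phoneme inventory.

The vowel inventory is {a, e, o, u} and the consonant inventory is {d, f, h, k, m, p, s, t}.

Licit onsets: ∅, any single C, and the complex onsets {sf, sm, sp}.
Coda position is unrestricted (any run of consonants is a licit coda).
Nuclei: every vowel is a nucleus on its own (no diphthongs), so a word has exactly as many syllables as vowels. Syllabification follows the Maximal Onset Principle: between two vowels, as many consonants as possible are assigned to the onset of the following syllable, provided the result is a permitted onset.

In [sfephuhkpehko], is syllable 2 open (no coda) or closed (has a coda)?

closed

Nuclei (vowels): e, u, e, o → 4 syllables.
σ1/σ2 boundary: cluster /ph/ — the longest permitted-onset suffix is /h/; onset = /h/, preceding coda = /p/.
σ2/σ3 boundary: cluster /hkp/ — the longest permitted-onset suffix is /p/; onset = /p/, preceding coda = /hk/.
σ3/σ4 boundary: /hk/ — longest licit onset from the right is /k/, leaving /h/ as coda.
So the parse is sfep.huhk.peh.ko.
Syllable 2 is /huhk/ with coda /hk/, so it is closed.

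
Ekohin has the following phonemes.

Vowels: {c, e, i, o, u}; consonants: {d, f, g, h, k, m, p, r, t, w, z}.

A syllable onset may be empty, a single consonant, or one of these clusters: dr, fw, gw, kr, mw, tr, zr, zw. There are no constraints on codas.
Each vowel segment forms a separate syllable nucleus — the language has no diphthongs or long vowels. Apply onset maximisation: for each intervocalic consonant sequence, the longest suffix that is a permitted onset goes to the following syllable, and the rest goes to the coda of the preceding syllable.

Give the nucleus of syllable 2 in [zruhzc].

The vowels are u, c — 2 nuclei, so 2 syllables.
The second nucleus (vowel 2 from the left) is /c/.

c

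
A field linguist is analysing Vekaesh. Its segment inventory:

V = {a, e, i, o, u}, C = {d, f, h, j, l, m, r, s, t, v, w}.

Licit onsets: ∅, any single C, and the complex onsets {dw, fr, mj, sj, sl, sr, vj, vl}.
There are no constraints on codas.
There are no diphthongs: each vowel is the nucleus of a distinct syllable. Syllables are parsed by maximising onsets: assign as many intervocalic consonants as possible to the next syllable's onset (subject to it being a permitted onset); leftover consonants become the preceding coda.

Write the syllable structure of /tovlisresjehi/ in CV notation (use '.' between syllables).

CV.CCV.CCV.CCV.CV

The vowels are o, i, e, e, i — 5 nuclei, so 5 syllables.
Between /o/ (V1) and /i/ (V2): /vl/ is a licit onset in full, so it all attaches to the next syllable.
Between /i/ (V2) and /e/ (V3): /sr/ is a licit onset in full, so it all attaches to the next syllable.
Between /e/ (V3) and /e/ (V4): cluster /sj/ — /sj/ is itself a permitted onset, so the whole cluster goes right; preceding coda = ∅.
Between /e/ (V4) and /i/ (V5): just /h/ — single C goes to the following onset.
Syllabification: to.vli.sre.sje.hi.
Mapping each syllable to C/V: /to/ → CV, /vli/ → CCV, /sre/ → CCV, /sje/ → CCV, /hi/ → CV.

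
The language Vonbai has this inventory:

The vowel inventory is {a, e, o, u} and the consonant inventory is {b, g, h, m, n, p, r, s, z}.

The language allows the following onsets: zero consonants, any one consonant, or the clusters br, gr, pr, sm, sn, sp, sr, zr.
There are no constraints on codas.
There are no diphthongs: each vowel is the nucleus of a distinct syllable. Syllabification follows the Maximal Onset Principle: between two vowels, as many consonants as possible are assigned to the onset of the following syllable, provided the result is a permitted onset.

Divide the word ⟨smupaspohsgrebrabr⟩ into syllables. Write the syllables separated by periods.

Nuclei (vowels): u, a, o, e, a → 5 syllables.
V1 /u/ – V2 /a/: /p/ → onset of the next syllable (single consonants are always licit onsets).
V2 /a/ – V3 /o/: cluster /sp/ — /sp/ is itself a permitted onset, so the whole cluster goes right; preceding coda = ∅.
V3 /o/ – V4 /e/: cluster /hsgr/ — the longest permitted-onset suffix is /gr/; onset = /gr/, preceding coda = /hs/.
V4 /e/ – V5 /a/: /br/ is a licit onset in full, so it all attaches to the next syllable.

smu.pa.spohs.gre.brabr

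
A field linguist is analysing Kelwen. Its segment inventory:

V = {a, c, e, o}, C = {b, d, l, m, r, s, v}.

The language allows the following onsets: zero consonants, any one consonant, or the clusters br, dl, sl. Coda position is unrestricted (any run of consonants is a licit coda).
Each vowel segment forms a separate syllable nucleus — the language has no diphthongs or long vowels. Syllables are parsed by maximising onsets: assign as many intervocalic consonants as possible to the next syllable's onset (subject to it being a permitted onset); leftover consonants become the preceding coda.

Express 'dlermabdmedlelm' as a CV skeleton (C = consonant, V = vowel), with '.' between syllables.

CCVC.CVCC.CV.CCVCC

Vowels present: e, a, e, e; each is a nucleus, giving 4 syllables.
σ1/σ2 boundary: cluster /rm/ — the longest permitted-onset suffix is /m/; onset = /m/, preceding coda = /r/.
σ2/σ3 boundary: cluster /bdm/ — the longest permitted-onset suffix is /m/; onset = /m/, preceding coda = /bd/.
σ3/σ4 boundary: cluster /dl/ — /dl/ is itself a permitted onset, so the whole cluster goes right; preceding coda = ∅.
Putting it together: dler.mabd.me.dlelm.
Mapping each syllable to C/V: /dler/ → CCVC, /mabd/ → CVCC, /me/ → CV, /dlelm/ → CCVCC.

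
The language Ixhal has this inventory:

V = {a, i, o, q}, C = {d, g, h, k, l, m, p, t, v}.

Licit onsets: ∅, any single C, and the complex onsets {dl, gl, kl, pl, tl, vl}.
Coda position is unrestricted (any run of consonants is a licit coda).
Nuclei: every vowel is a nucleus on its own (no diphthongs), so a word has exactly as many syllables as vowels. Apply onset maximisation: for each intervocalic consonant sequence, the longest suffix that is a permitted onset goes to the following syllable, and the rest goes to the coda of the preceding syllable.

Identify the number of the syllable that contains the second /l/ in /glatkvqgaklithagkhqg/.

4

Vowels present: a, q, a, i, a, q; each is a nucleus, giving 6 syllables.
/a…q/ gap (V1→V2): /tkv/ splits as /tk/ + /v/ (/v/ is the longest suffix that is a licit onset).
/q…a/ gap (V2→V3): just /g/ — single C goes to the following onset.
/a…i/ gap (V3→V4): /kl/ is a licit onset in full, so it all attaches to the next syllable.
/i…a/ gap (V4→V5): /th/ — longest licit onset from the right is /h/, leaving /t/ as coda.
/a…q/ gap (V5→V6): /gkh/ splits as /gk/ + /h/ (/h/ is the longest suffix that is a licit onset).
Result: glatk.vq.ga.klit.hagk.hqg.
The second /l/ is in the onset of syllable 4 (/klit/).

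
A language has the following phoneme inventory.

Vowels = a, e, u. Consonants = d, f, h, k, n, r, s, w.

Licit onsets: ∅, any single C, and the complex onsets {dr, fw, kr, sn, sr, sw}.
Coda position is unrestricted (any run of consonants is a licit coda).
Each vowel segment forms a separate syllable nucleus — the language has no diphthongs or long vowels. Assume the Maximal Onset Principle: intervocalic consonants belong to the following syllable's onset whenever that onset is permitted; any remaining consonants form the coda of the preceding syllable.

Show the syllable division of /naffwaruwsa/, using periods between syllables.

naf.fwa.ruw.sa

The vowels are a, a, u, a — 4 nuclei, so 4 syllables.
σ1/σ2 boundary: /ffw/ — longest licit onset from the right is /fw/, leaving /f/ as coda.
σ2/σ3 boundary: just /r/ — single C goes to the following onset.
σ3/σ4 boundary: /ws/; trying suffixes from longest down, /s/ is the first permitted one, so coda /w/ | onset /s/.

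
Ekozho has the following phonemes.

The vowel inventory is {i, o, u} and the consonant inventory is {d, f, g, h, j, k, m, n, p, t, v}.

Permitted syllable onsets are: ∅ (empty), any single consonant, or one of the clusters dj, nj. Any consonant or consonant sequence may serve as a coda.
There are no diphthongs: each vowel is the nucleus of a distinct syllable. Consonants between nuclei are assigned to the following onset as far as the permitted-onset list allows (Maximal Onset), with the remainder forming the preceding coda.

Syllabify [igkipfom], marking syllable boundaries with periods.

ig.kip.fom

Vowels present: i, i, o; each is a nucleus, giving 3 syllables.
σ1/σ2 boundary: cluster /gk/ — the longest permitted-onset suffix is /k/; onset = /k/, preceding coda = /g/.
σ2/σ3 boundary: cluster /pf/ — the longest permitted-onset suffix is /f/; onset = /f/, preceding coda = /p/.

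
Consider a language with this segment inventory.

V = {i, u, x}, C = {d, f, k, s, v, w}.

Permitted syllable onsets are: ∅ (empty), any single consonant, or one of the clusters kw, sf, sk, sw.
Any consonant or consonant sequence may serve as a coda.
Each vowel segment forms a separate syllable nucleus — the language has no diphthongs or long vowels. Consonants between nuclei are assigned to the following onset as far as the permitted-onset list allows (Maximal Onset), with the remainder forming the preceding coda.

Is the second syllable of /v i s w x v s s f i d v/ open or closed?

closed

Nuclei (vowels): i, x, i → 3 syllables.
/i…x/ gap (V1→V2): cluster /sw/ — /sw/ is itself a permitted onset, so the whole cluster goes right; preceding coda = ∅.
/x…i/ gap (V2→V3): cluster /vssf/ — the longest permitted-onset suffix is /sf/; onset = /sf/, preceding coda = /vs/.
So the parse is vi.swxvs.sfidv.
Syllable 2 is /swxvs/ with coda /vs/, so it is closed.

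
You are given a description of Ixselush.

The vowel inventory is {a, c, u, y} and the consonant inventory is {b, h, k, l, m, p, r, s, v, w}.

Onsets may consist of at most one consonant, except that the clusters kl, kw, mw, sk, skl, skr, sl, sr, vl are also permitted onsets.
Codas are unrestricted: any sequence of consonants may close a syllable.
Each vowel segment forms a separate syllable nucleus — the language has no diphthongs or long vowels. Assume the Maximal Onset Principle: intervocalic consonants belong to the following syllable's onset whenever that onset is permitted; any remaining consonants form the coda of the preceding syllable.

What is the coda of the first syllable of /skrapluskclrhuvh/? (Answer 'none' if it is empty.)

p

The vowels are a, u, c, u — 4 nuclei, so 4 syllables.
V1 /a/ – V2 /u/: /pl/; trying suffixes from longest down, /l/ is the first permitted one, so coda /p/ | onset /l/.
V2 /u/ – V3 /c/: /sk/ is a licit onset in full, so it all attaches to the next syllable.
V3 /c/ – V4 /u/: /lrh/ — longest licit onset from the right is /h/, leaving /lr/ as coda.
Putting it together: skrap.lu.skclr.huvh.
Syllable 1 is /skrap/: onset /skr/, nucleus /a/, coda /p/.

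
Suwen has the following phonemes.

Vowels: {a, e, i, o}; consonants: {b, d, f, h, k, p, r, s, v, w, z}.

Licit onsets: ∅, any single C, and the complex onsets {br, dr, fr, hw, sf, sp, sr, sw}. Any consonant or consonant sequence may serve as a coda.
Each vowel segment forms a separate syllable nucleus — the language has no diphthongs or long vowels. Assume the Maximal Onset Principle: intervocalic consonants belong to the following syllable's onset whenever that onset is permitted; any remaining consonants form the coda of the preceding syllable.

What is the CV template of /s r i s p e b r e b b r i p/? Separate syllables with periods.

The vowels are i, e, e, i — 4 nuclei, so 4 syllables.
/i…e/ gap (V1→V2): cluster /sp/ — /sp/ is itself a permitted onset, so the whole cluster goes right; preceding coda = ∅.
/e…e/ gap (V2→V3): /br/ is a licit onset in full, so it all attaches to the next syllable.
/e…i/ gap (V3→V4): /bbr/ splits as /b/ + /br/ (/br/ is the longest suffix that is a licit onset).
Putting it together: sri.spe.breb.brip.
Mapping each syllable to C/V: /sri/ → CCV, /spe/ → CCV, /breb/ → CCVC, /brip/ → CCVC.

CCV.CCV.CCVC.CCVC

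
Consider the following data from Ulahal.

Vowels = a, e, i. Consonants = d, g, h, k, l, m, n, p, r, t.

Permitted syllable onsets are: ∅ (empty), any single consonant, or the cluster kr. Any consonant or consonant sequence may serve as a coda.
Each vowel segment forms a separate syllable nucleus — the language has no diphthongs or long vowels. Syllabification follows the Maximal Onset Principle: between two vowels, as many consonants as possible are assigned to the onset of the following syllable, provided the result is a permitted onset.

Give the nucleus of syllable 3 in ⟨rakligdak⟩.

a

Vowels present: a, i, a; each is a nucleus, giving 3 syllables.
The third nucleus (vowel 3 from the left) is /a/.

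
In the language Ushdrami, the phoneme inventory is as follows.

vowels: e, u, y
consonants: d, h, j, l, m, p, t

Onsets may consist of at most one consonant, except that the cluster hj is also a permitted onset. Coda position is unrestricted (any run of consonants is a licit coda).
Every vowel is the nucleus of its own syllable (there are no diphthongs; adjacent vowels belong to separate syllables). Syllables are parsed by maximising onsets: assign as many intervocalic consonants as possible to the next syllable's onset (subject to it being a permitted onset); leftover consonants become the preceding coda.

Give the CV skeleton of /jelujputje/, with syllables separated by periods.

The vowels are e, u, u, e — 4 nuclei, so 4 syllables.
Between /e/ (V1) and /u/ (V2): /l/ → onset of the next syllable (single consonants are always licit onsets).
Between /u/ (V2) and /u/ (V3): /jp/ — longest licit onset from the right is /p/, leaving /j/ as coda.
Between /u/ (V3) and /e/ (V4): /tj/; trying suffixes from longest down, /j/ is the first permitted one, so coda /t/ | onset /j/.
Putting it together: je.luj.put.je.
Mapping each syllable to C/V: /je/ → CV, /luj/ → CVC, /put/ → CVC, /je/ → CV.

CV.CVC.CVC.CV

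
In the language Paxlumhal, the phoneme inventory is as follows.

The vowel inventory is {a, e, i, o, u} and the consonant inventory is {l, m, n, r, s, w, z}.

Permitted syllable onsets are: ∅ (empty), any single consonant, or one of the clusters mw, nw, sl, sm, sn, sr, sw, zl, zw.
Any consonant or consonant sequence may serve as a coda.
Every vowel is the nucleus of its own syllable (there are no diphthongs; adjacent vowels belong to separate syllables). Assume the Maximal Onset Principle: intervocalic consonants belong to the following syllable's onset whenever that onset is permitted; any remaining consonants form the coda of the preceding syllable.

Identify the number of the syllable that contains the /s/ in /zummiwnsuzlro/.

3

The vowels are u, i, u, o — 4 nuclei, so 4 syllables.
σ1/σ2 boundary: /mm/ splits as /m/ + /m/ (/m/ is the longest suffix that is a licit onset).
σ2/σ3 boundary: cluster /wns/ — the longest permitted-onset suffix is /s/; onset = /s/, preceding coda = /wn/.
σ3/σ4 boundary: /zlr/ — longest licit onset from the right is /r/, leaving /zl/ as coda.
So the parse is zum.miwn.suzl.ro.
The /s/ is in the onset of syllable 3 (/suzl/).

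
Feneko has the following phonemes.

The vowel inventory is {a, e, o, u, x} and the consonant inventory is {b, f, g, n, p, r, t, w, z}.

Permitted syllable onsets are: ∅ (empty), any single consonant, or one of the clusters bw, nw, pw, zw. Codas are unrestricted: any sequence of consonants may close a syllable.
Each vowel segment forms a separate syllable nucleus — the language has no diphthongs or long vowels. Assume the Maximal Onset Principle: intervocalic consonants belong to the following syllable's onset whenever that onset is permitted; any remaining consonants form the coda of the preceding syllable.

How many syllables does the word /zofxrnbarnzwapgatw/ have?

Nuclei (vowels): o, x, a, a, a → 5 syllables.

5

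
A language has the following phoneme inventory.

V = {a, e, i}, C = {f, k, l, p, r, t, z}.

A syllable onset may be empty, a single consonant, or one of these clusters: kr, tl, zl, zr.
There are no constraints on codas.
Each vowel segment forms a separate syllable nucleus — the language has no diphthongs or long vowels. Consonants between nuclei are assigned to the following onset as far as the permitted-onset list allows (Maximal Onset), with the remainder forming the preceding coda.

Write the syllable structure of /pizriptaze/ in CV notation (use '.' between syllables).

The vowels are i, i, a, e — 4 nuclei, so 4 syllables.
Between /i/ (V1) and /i/ (V2): /zr/ — entire cluster is a permitted onset → onset /zr/, coda ∅.
Between /i/ (V2) and /a/ (V3): /pt/; trying suffixes from longest down, /t/ is the first permitted one, so coda /p/ | onset /t/.
Between /a/ (V3) and /e/ (V4): /z/ is a single consonant, so it becomes the next onset.
Result: pi.zrip.ta.ze.
Mapping each syllable to C/V: /pi/ → CV, /zrip/ → CCVC, /ta/ → CV, /ze/ → CV.

CV.CCVC.CV.CV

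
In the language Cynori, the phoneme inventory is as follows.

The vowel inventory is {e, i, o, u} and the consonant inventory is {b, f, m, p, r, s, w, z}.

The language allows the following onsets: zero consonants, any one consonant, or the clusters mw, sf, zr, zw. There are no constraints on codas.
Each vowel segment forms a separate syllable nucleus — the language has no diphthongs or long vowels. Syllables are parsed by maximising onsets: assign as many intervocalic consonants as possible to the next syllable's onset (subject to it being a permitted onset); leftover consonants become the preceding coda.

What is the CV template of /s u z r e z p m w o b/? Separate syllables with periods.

CV.CCVCC.CCVC

The vowels are u, e, o — 3 nuclei, so 3 syllables.
Between /u/ (V1) and /e/ (V2): /zr/ — entire cluster is a permitted onset → onset /zr/, coda ∅.
Between /e/ (V2) and /o/ (V3): cluster /zpmw/ — the longest permitted-onset suffix is /mw/; onset = /mw/, preceding coda = /zp/.
So the parse is su.zrezp.mwob.
Mapping each syllable to C/V: /su/ → CV, /zrezp/ → CCVCC, /mwob/ → CCVC.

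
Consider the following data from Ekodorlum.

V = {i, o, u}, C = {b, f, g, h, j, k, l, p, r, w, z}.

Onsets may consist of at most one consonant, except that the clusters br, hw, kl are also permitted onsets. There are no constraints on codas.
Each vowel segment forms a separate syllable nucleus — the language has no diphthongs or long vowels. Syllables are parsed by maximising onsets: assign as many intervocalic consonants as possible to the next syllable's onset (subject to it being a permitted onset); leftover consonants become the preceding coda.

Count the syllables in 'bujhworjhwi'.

3

Vowels present: u, o, i; each is a nucleus, giving 3 syllables.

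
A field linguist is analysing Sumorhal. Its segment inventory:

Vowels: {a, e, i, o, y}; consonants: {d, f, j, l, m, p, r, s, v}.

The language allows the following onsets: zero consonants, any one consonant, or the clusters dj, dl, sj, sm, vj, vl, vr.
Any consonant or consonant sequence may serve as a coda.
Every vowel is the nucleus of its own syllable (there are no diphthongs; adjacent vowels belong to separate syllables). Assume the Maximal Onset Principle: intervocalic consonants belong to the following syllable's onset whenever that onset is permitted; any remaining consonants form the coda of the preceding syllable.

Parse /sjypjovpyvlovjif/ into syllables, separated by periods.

Vowels present: y, o, y, o, i; each is a nucleus, giving 5 syllables.
σ1/σ2 boundary: /pj/ — longest licit onset from the right is /j/, leaving /p/ as coda.
σ2/σ3 boundary: cluster /vp/ — the longest permitted-onset suffix is /p/; onset = /p/, preceding coda = /v/.
σ3/σ4 boundary: cluster /vl/ — /vl/ is itself a permitted onset, so the whole cluster goes right; preceding coda = ∅.
σ4/σ5 boundary: cluster /vj/ — /vj/ is itself a permitted onset, so the whole cluster goes right; preceding coda = ∅.

sjyp.jov.py.vlo.vjif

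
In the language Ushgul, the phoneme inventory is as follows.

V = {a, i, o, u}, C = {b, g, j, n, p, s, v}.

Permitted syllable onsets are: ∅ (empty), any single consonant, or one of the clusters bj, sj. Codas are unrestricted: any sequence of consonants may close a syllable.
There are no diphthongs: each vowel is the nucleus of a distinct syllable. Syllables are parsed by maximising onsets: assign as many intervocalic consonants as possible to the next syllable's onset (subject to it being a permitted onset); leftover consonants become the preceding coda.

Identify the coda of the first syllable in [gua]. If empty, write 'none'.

Nuclei (vowels): u, a → 2 syllables.
/u…a/ gap (V1→V2): nothing intervenes; syllable break is V.V.
So the parse is gu.a.
Syllable 1 is /gu/: onset /g/, nucleus /u/, coda ∅.

none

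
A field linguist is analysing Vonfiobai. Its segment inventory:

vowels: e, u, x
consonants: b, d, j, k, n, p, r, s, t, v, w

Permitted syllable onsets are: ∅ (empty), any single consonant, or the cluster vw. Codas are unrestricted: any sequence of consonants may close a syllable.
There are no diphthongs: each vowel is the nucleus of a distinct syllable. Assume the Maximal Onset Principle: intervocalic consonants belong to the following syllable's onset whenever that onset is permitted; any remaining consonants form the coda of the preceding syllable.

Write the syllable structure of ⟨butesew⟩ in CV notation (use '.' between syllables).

Vowels present: u, e, e; each is a nucleus, giving 3 syllables.
V1 /u/ – V2 /e/: just /t/ — single C goes to the following onset.
V2 /e/ – V3 /e/: just /s/ — single C goes to the following onset.
Putting it together: bu.te.sew.
Mapping each syllable to C/V: /bu/ → CV, /te/ → CV, /sew/ → CVC.

CV.CV.CVC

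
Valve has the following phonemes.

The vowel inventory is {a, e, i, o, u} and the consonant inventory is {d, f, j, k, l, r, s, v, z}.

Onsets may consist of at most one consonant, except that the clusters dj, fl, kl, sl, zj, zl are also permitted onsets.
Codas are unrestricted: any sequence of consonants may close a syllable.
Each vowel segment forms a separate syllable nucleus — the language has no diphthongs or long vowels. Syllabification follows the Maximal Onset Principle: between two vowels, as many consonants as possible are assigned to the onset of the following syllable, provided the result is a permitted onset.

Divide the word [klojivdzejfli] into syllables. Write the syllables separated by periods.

Nuclei (vowels): o, i, e, i → 4 syllables.
V1 /o/ – V2 /i/: just /j/ — single C goes to the following onset.
V2 /i/ – V3 /e/: /vdz/ splits as /vd/ + /z/ (/z/ is the longest suffix that is a licit onset).
V3 /e/ – V4 /i/: cluster /jfl/ — the longest permitted-onset suffix is /fl/; onset = /fl/, preceding coda = /j/.

klo.jivd.zej.fli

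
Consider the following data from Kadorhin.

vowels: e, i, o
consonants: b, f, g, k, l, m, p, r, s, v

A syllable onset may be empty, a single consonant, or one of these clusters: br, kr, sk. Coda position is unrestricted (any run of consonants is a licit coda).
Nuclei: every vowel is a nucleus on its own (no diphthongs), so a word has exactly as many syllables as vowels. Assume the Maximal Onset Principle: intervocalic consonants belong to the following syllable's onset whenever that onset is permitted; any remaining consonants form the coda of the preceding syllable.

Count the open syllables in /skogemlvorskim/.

1

The vowels are o, e, o, i — 4 nuclei, so 4 syllables.
/o…e/ gap (V1→V2): /g/ → onset of the next syllable (single consonants are always licit onsets).
/e…o/ gap (V2→V3): cluster /mlv/ — the longest permitted-onset suffix is /v/; onset = /v/, preceding coda = /ml/.
/o…i/ gap (V3→V4): /rsk/ — longest licit onset from the right is /sk/, leaving /r/ as coda.
So the parse is sko.geml.vor.skim.
Classifying each syllable: /sko/ (open), /geml/ (closed), /vor/ (closed), /skim/ (closed).
Open syllables: 1.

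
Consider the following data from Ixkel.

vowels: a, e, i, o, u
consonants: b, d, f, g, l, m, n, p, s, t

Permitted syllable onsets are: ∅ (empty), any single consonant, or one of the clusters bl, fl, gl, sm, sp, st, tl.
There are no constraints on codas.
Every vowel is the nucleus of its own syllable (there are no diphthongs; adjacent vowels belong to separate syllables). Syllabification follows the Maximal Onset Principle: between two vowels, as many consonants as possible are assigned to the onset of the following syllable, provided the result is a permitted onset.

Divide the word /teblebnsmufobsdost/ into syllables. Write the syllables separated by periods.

te.blebn.smu.fobs.dost

The vowels are e, e, u, o, o — 5 nuclei, so 5 syllables.
V1 /e/ – V2 /e/: cluster /bl/ — /bl/ is itself a permitted onset, so the whole cluster goes right; preceding coda = ∅.
V2 /e/ – V3 /u/: /bnsm/ — longest licit onset from the right is /sm/, leaving /bn/ as coda.
V3 /u/ – V4 /o/: /f/ → onset of the next syllable (single consonants are always licit onsets).
V4 /o/ – V5 /o/: /bsd/ splits as /bs/ + /d/ (/d/ is the longest suffix that is a licit onset).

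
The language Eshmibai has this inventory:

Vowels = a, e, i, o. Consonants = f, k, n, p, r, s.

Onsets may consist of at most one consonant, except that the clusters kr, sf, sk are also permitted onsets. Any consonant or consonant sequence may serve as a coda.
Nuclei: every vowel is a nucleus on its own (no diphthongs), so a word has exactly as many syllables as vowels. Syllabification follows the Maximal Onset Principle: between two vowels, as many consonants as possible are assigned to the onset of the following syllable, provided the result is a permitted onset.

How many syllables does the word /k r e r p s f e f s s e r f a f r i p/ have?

The vowels are e, e, e, a, i — 5 nuclei, so 5 syllables.

5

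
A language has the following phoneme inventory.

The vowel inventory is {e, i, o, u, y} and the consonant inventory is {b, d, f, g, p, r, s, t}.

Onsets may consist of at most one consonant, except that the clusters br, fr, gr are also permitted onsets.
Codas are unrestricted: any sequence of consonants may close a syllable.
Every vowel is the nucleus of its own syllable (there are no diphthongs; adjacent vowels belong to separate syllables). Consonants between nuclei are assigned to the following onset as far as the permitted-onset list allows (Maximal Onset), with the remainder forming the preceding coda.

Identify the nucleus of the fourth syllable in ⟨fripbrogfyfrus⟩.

The vowels are i, o, y, u — 4 nuclei, so 4 syllables.
The fourth nucleus (vowel 4 from the left) is /u/.

u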